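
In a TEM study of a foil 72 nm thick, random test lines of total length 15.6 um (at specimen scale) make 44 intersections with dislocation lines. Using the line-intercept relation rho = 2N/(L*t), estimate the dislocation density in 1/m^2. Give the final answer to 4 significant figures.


rho = 2N / (L * t)
L = 15.6 um = 1.56e-05 m, t = 72 nm = 7.2e-08 m
rho = 2 * 44 / (1.56e-05 * 7.2e-08)
rho = 7.835e+13 1/m^2


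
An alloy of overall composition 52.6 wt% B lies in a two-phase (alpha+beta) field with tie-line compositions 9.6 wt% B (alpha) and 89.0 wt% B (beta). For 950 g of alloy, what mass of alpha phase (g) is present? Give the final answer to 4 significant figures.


f_alpha = (C_beta - C0) / (C_beta - C_alpha)
f_alpha = (89.0 - 52.6) / (89.0 - 9.6) = 0.458438
m_alpha = f_alpha * m_total = 0.458438 * 950 = 435.5 g


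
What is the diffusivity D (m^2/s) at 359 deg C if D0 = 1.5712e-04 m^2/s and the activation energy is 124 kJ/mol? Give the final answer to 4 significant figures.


D = D0 * exp(-Qd / (R*T))
T = 632.15 K
D = 1.5712e-04 * exp(-124e3 / (8.314 * 632.15))
D = 8.907e-15 m^2/s


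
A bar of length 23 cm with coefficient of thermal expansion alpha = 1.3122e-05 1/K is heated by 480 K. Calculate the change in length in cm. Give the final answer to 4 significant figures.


dL = L0 * alpha * dT
dL = 23 * 1.3122e-05 * 480
dL = 0.1449 cm


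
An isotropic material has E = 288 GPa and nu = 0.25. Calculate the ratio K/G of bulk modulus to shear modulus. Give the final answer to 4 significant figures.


G = E / (2*(1+nu))
G = 288 / (2*(1+0.25)) = 115.2 GPa
K = E / (3*(1-2*nu))
K = 288 / (3*(1-2*0.25)) = 192 GPa
K/G = 192 / 115.2 = 1.667


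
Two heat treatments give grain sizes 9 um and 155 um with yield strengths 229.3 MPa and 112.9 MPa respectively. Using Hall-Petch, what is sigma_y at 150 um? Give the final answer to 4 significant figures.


sigma_y = sigma0 + k / sqrt(d)
1/sqrt(d1) = 1/sqrt(9e-06) = 333.333;  1/sqrt(d2) = 80.3219
k = (sigma1 - sigma2) / (1/sqrt(d1) - 1/sqrt(d2)) = (229.3 - 112.9) / (333.333 - 80.3219) = 0.460058 MPa*m^0.5
sigma0 = sigma1 - k/sqrt(d1) = 229.3 - 0.460058*333.333 = 75.9472 MPa
sigma_y(d3) = 75.9472 + 0.460058 / sqrt(1.5e-04) = 113.5 MPa


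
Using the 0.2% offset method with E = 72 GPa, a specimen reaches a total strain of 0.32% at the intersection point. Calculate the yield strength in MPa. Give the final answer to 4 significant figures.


Offset strain = 0.002
Elastic strain at yield = total_strain - offset = 3.2e-03 - 0.002 = 1.2e-03
sigma_y = E * elastic_strain = 72000 * 1.2e-03
sigma_y = 86.4 MPa


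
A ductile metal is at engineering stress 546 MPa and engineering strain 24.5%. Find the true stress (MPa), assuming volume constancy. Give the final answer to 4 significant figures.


sigma_true = sigma_eng * (1 + epsilon_eng)
sigma_true = 546 * (1 + 0.245)
sigma_true = 679.8 MPa


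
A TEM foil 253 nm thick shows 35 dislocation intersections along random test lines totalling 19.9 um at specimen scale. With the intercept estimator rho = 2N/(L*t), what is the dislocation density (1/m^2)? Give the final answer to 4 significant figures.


rho = 2N / (L * t)
L = 19.9 um = 1.99e-05 m, t = 253 nm = 2.53e-07 m
rho = 2 * 35 / (1.99e-05 * 2.53e-07)
rho = 1.39e+13 1/m^2


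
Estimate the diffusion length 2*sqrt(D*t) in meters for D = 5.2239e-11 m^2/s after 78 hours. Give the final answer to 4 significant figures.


t = 78 hr = 280800 s
Diffusion length = 2*sqrt(D*t)
= 2*sqrt(5.2239e-11 * 280800)
= 7.66e-03 m


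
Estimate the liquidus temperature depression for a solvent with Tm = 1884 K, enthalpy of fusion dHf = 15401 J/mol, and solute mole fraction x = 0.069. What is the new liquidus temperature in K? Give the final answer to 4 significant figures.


dT = R*Tm^2*x / dHf
dT = 8.314 * 1884^2 * 0.069 / 15401
dT = 132.212 K
T_new = 1884 - 132.212 = 1752 K


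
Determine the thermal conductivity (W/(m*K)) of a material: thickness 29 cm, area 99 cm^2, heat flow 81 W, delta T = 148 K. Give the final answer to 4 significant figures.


k = Q*L / (A*dT)
L = 0.29 m, A = 9.9e-03 m^2
k = 81 * 0.29 / (9.9e-03 * 148)
k = 16.03 W/(m*K)


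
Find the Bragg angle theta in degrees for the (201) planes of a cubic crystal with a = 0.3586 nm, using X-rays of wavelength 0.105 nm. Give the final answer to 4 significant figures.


d = a / sqrt(h^2+k^2+l^2)
d = 0.3586 / sqrt(5) = 0.160371 nm
lambda = 2*d*sin(theta)  =>  sin(theta) = lambda / (2*d)
sin(theta) = 0.105 / (2 * 0.160371) = 0.327366
theta = 19.11 deg


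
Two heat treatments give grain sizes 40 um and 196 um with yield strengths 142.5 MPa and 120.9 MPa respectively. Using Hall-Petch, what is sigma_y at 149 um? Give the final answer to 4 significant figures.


sigma_y = sigma0 + k / sqrt(d)
1/sqrt(d1) = 1/sqrt(4e-05) = 158.114;  1/sqrt(d2) = 71.4286
k = (sigma1 - sigma2) / (1/sqrt(d1) - 1/sqrt(d2)) = (142.5 - 120.9) / (158.114 - 71.4286) = 0.249177 MPa*m^0.5
sigma0 = sigma1 - k/sqrt(d1) = 142.5 - 0.249177*158.114 = 103.102 MPa
sigma_y(d3) = 103.102 + 0.249177 / sqrt(1.49e-04) = 123.5 MPa


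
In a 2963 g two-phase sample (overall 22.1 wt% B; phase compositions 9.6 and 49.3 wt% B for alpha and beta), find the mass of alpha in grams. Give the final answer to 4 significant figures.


f_alpha = (C_beta - C0) / (C_beta - C_alpha)
f_alpha = (49.3 - 22.1) / (49.3 - 9.6) = 0.685139
m_alpha = f_alpha * m_total = 0.685139 * 2963 = 2030 g


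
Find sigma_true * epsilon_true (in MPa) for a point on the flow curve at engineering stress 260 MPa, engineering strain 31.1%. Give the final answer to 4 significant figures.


sigma_true = sigma_eng * (1 + epsilon_eng)
sigma_true = 260 * (1 + 0.311) = 340.86 MPa
epsilon_true = ln(1 + epsilon_eng)
epsilon_true = ln(1 + 0.311) = 0.27079
sigma_true * epsilon_true = 340.86 * 0.27079 = 92.3 MPa


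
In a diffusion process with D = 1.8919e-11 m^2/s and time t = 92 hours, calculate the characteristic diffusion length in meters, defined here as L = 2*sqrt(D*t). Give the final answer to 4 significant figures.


t = 92 hr = 331200 s
Diffusion length = 2*sqrt(D*t)
= 2*sqrt(1.8919e-11 * 331200)
= 5.006e-03 m


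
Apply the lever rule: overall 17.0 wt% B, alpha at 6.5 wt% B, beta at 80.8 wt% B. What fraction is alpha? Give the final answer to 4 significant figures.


f_alpha = (C_beta - C0) / (C_beta - C_alpha)
f_alpha = (80.8 - 17.0) / (80.8 - 6.5)
f_alpha = 0.8587


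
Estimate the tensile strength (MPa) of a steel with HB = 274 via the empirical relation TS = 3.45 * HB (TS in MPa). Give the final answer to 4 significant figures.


TS (MPa) = 3.45 * HB
TS = 3.45 * 274
TS = 945.3 MPa


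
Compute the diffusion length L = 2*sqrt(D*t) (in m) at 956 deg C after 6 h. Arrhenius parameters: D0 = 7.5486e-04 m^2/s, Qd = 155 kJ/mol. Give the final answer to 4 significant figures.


Step 1: D = D0 * exp(-Qd/(R*T))
T = 1229.15 K
D = 7.5486e-04 * exp(-155e3 / (8.314 * 1229.15)) = 1.95282e-10 m^2/s
Step 2: L = 2*sqrt(D*t)
t = 6 h = 21600 s
L = 2*sqrt(1.95282e-10 * 21600) = 4.108e-03 m


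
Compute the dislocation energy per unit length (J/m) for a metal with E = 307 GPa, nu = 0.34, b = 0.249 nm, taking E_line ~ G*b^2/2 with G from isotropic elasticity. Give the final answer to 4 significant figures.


Step 1: G = E / (2*(1+nu))
G = 307 / (2*(1+0.34)) = 114.552 GPa = 1.14552e+11 Pa
Step 2: E_line = G*b^2/2
b = 0.249 nm = 2.49e-10 m
E_line = 0.5 * 1.14552e+11 * (2.49e-10)^2 = 3.551e-09 J/m


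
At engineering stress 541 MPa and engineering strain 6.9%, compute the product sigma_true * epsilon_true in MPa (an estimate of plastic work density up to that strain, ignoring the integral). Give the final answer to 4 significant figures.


sigma_true = sigma_eng * (1 + epsilon_eng)
sigma_true = 541 * (1 + 0.069) = 578.329 MPa
epsilon_true = ln(1 + epsilon_eng)
epsilon_true = ln(1 + 0.069) = 0.0667236
sigma_true * epsilon_true = 578.329 * 0.0667236 = 38.59 MPa


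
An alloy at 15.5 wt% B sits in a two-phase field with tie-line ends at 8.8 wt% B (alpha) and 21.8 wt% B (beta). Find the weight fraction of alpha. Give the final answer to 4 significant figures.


f_alpha = (C_beta - C0) / (C_beta - C_alpha)
f_alpha = (21.8 - 15.5) / (21.8 - 8.8)
f_alpha = 0.4846


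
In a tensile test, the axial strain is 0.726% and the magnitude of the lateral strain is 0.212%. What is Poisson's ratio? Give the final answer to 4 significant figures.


nu = -epsilon_lat / epsilon_axial
Lateral strain is contraction (negative), so using magnitudes:
nu = 0.212 / 0.726
nu = 0.292


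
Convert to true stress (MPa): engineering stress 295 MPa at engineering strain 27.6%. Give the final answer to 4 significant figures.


sigma_true = sigma_eng * (1 + epsilon_eng)
sigma_true = 295 * (1 + 0.276)
sigma_true = 376.4 MPa


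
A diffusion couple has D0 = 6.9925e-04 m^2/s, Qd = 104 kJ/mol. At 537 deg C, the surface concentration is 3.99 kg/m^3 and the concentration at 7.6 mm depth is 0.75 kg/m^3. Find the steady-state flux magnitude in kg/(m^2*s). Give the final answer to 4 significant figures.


Step 1: D = D0 * exp(-Qd/(R*T))
T = 537 + 273.15 = 810.15 K
D = 6.9925e-04 * exp(-104e3 / (8.314 * 810.15)) = 1.37709e-10 m^2/s
Step 2: J = D * (C1 - C2) / dx
J = 1.37709e-10 * (3.99 - 0.75) / 7.6e-03
J = 5.871e-08 kg/(m^2*s)


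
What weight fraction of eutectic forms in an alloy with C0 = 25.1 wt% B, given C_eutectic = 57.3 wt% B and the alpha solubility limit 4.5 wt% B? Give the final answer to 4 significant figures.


f_primary = (C_e - C0) / (C_e - C_alpha_max)
f_primary = (57.3 - 25.1) / (57.3 - 4.5)
f_primary = 0.609848
f_eutectic = 1 - 0.609848 = 0.3902


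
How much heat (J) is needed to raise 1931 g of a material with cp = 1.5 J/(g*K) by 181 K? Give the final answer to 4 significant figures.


Q = m * cp * dT
Q = 1931 * 1.5 * 181
Q = 524300 J


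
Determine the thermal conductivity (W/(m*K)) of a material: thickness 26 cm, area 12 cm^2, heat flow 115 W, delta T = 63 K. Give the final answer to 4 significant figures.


k = Q*L / (A*dT)
L = 0.26 m, A = 1.2e-03 m^2
k = 115 * 0.26 / (1.2e-03 * 63)
k = 395.5 W/(m*K)


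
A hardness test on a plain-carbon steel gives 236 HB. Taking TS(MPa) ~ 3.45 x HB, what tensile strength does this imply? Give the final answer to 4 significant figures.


TS (MPa) = 3.45 * HB
TS = 3.45 * 236
TS = 814.2 MPa


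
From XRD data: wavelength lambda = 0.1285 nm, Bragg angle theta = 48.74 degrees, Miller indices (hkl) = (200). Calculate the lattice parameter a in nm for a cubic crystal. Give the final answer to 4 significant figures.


d = lambda / (2*sin(theta))
d = 0.1285 / (2*sin(48.74 deg))
d = 0.0854701 nm
a = d * sqrt(h^2+k^2+l^2) = 0.0854701 * sqrt(4)
a = 0.1709 nm


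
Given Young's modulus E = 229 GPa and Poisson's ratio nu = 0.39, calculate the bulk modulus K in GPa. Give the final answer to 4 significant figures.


K = E / (3*(1-2*nu))
K = 229 / (3*(1-2*0.39))
K = 347 GPa


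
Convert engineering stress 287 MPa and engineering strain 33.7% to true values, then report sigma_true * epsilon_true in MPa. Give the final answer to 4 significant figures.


sigma_true = sigma_eng * (1 + epsilon_eng)
sigma_true = 287 * (1 + 0.337) = 383.719 MPa
epsilon_true = ln(1 + epsilon_eng)
epsilon_true = ln(1 + 0.337) = 0.290428
sigma_true * epsilon_true = 383.719 * 0.290428 = 111.4 MPa


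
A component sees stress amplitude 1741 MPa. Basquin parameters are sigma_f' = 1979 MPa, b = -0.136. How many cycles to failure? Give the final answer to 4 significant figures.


sigma_a = sigma_f' * (2*Nf)^b
2*Nf = (sigma_a / sigma_f')^(1/b)
2*Nf = (1741 / 1979)^(1/-0.136)
2*Nf = 2.56548
Nf = 1.283 cycles


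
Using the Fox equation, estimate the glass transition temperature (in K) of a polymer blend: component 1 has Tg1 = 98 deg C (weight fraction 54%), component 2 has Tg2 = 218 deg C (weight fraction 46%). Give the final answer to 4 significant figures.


1/Tg = w1/Tg1 + w2/Tg2 (in Kelvin)
Tg1 = 371.15 K, Tg2 = 491.15 K
1/Tg = 0.54/371.15 + 0.46/491.15
Tg = 418.1 K


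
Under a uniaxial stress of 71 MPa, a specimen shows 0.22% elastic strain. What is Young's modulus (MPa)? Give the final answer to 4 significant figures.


E = sigma / epsilon
epsilon = 0.22% = 2.2e-03
E = 71 / 2.2e-03
E = 32270 MPa


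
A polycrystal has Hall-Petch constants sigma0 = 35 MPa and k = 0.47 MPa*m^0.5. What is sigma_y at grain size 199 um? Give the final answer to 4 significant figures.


sigma_y = sigma0 + k / sqrt(d)
d = 199 um = 1.99e-04 m
sigma_y = 35 + 0.47 / sqrt(1.99e-04)
sigma_y = 68.32 MPa


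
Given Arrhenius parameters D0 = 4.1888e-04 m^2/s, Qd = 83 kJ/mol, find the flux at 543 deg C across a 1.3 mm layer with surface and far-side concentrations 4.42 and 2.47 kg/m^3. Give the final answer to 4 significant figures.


Step 1: D = D0 * exp(-Qd/(R*T))
T = 543 + 273.15 = 816.15 K
D = 4.1888e-04 * exp(-83e3 / (8.314 * 816.15)) = 2.04076e-09 m^2/s
Step 2: J = D * (C1 - C2) / dx
J = 2.04076e-09 * (4.42 - 2.47) / 1.3e-03
J = 3.061e-06 kg/(m^2*s)


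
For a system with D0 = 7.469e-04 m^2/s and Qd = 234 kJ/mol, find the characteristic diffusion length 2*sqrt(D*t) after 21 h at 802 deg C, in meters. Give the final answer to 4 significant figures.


Step 1: D = D0 * exp(-Qd/(R*T))
T = 1075.15 K
D = 7.469e-04 * exp(-234e3 / (8.314 * 1075.15)) = 3.19369e-15 m^2/s
Step 2: L = 2*sqrt(D*t)
t = 21 h = 75600 s
L = 2*sqrt(3.19369e-15 * 75600) = 3.108e-05 m


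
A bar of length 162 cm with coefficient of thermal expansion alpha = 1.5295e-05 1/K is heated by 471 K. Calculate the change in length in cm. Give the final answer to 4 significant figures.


dL = L0 * alpha * dT
dL = 162 * 1.5295e-05 * 471
dL = 1.167 cm


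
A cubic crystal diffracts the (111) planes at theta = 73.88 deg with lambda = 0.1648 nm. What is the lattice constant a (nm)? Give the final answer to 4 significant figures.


d = lambda / (2*sin(theta))
d = 0.1648 / (2*sin(73.88 deg))
d = 0.0857724 nm
a = d * sqrt(h^2+k^2+l^2) = 0.0857724 * sqrt(3)
a = 0.1486 nm


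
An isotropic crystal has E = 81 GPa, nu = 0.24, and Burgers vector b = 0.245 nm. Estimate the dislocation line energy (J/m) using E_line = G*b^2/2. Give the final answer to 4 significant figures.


Step 1: G = E / (2*(1+nu))
G = 81 / (2*(1+0.24)) = 32.6613 GPa = 3.26613e+10 Pa
Step 2: E_line = G*b^2/2
b = 0.245 nm = 2.45e-10 m
E_line = 0.5 * 3.26613e+10 * (2.45e-10)^2 = 9.802e-10 J/m


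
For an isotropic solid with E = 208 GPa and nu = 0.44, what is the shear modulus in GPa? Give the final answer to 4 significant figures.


G = E / (2*(1+nu))
G = 208 / (2*(1+0.44))
G = 72.22 GPa


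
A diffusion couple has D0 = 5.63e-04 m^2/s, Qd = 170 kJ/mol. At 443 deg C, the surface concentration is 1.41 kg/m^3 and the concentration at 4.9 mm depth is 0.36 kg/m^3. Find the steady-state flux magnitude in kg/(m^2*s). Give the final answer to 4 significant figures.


Step 1: D = D0 * exp(-Qd/(R*T))
T = 443 + 273.15 = 716.15 K
D = 5.63e-04 * exp(-170e3 / (8.314 * 716.15)) = 2.24171e-16 m^2/s
Step 2: J = D * (C1 - C2) / dx
J = 2.24171e-16 * (1.41 - 0.36) / 4.9e-03
J = 4.804e-14 kg/(m^2*s)


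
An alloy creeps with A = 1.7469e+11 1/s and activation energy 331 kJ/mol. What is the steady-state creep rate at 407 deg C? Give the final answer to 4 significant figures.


rate = A * exp(-Q / (R*T))
T = 407 + 273.15 = 680.15 K
rate = 1.7469e+11 * exp(-331e3 / (8.314 * 680.15))
rate = 6.622e-15 1/s


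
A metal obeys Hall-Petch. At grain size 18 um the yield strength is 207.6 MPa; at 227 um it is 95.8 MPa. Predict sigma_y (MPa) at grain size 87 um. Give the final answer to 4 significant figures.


sigma_y = sigma0 + k / sqrt(d)
1/sqrt(d1) = 1/sqrt(1.8e-05) = 235.702;  1/sqrt(d2) = 66.3723
k = (sigma1 - sigma2) / (1/sqrt(d1) - 1/sqrt(d2)) = (207.6 - 95.8) / (235.702 - 66.3723) = 0.660249 MPa*m^0.5
sigma0 = sigma1 - k/sqrt(d1) = 207.6 - 0.660249*235.702 = 51.9777 MPa
sigma_y(d3) = 51.9777 + 0.660249 / sqrt(8.7e-05) = 122.8 MPa


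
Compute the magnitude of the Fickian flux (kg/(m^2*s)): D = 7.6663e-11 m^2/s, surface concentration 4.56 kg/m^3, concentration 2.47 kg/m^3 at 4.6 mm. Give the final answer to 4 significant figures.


J = -D * (dC/dx) = D * (C1 - C2) / dx
J = 7.6663e-11 * (4.56 - 2.47) / 4.6e-03
J = 3.483e-08 kg/(m^2*s)


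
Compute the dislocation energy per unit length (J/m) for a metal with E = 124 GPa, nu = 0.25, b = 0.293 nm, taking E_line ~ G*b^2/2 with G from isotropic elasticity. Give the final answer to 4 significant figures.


Step 1: G = E / (2*(1+nu))
G = 124 / (2*(1+0.25)) = 49.6 GPa = 4.96e+10 Pa
Step 2: E_line = G*b^2/2
b = 0.293 nm = 2.93e-10 m
E_line = 0.5 * 4.96e+10 * (2.93e-10)^2 = 2.129e-09 J/m


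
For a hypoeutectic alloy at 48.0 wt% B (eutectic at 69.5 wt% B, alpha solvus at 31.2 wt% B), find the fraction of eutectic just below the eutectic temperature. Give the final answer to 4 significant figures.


f_primary = (C_e - C0) / (C_e - C_alpha_max)
f_primary = (69.5 - 48.0) / (69.5 - 31.2)
f_primary = 0.561358
f_eutectic = 1 - 0.561358 = 0.4386


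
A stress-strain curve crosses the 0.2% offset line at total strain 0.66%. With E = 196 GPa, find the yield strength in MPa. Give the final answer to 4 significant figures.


Offset strain = 0.002
Elastic strain at yield = total_strain - offset = 6.6e-03 - 0.002 = 4.6e-03
sigma_y = E * elastic_strain = 196000 * 4.6e-03
sigma_y = 901.6 MPa


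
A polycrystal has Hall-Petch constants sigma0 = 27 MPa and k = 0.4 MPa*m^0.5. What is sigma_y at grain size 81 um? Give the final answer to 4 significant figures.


sigma_y = sigma0 + k / sqrt(d)
d = 81 um = 8.1e-05 m
sigma_y = 27 + 0.4 / sqrt(8.1e-05)
sigma_y = 71.44 MPa


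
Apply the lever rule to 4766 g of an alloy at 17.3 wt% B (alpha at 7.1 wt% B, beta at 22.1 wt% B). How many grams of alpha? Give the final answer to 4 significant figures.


f_alpha = (C_beta - C0) / (C_beta - C_alpha)
f_alpha = (22.1 - 17.3) / (22.1 - 7.1) = 0.32
m_alpha = f_alpha * m_total = 0.32 * 4766 = 1525 g


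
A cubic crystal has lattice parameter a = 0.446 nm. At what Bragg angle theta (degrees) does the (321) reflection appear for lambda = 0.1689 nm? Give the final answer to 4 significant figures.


d = a / sqrt(h^2+k^2+l^2)
d = 0.446 / sqrt(14) = 0.119199 nm
lambda = 2*d*sin(theta)  =>  sin(theta) = lambda / (2*d)
sin(theta) = 0.1689 / (2 * 0.119199) = 0.708482
theta = 45.11 deg


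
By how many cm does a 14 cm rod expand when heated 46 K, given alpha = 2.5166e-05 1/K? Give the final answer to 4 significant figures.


dL = L0 * alpha * dT
dL = 14 * 2.5166e-05 * 46
dL = 0.01621 cm


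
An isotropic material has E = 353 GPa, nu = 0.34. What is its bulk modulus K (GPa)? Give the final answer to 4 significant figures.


K = E / (3*(1-2*nu))
K = 353 / (3*(1-2*0.34))
K = 367.7 GPa


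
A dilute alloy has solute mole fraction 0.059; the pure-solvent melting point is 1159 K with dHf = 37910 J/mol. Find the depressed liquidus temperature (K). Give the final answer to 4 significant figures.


dT = R*Tm^2*x / dHf
dT = 8.314 * 1159^2 * 0.059 / 37910
dT = 17.381 K
T_new = 1159 - 17.381 = 1142 K


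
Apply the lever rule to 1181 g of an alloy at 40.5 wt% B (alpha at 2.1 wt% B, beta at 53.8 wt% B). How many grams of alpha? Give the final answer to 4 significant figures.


f_alpha = (C_beta - C0) / (C_beta - C_alpha)
f_alpha = (53.8 - 40.5) / (53.8 - 2.1) = 0.257253
m_alpha = f_alpha * m_total = 0.257253 * 1181 = 303.8 g


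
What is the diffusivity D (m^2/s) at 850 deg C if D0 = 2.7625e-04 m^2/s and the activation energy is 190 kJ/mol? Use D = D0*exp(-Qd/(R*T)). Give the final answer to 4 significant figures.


D = D0 * exp(-Qd / (R*T))
T = 1123.15 K
D = 2.7625e-04 * exp(-190e3 / (8.314 * 1123.15))
D = 4.023e-13 m^2/s


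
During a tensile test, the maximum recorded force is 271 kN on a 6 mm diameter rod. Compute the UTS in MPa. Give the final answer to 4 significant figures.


A0 = pi*(d/2)^2 = pi*(6/2)^2 = 28.2743 mm^2
UTS = F_max / A0 = 271*1000 / 28.2743
UTS = 9585 MPa


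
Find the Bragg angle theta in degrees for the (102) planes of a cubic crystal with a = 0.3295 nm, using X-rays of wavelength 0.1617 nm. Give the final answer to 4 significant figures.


d = a / sqrt(h^2+k^2+l^2)
d = 0.3295 / sqrt(5) = 0.147357 nm
lambda = 2*d*sin(theta)  =>  sin(theta) = lambda / (2*d)
sin(theta) = 0.1617 / (2 * 0.147357) = 0.548668
theta = 33.28 deg


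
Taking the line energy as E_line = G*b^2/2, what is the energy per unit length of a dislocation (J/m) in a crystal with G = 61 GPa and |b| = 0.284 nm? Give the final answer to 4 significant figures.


E = G*b^2/2
b = 0.284 nm = 2.84e-10 m
G = 61 GPa = 6.1e+10 Pa
E = 0.5 * 6.1e+10 * (2.84e-10)^2
E = 2.46e-09 J/m


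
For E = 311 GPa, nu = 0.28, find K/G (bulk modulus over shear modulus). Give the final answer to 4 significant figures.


G = E / (2*(1+nu))
G = 311 / (2*(1+0.28)) = 121.484 GPa
K = E / (3*(1-2*nu))
K = 311 / (3*(1-2*0.28)) = 235.606 GPa
K/G = 235.606 / 121.484 = 1.939


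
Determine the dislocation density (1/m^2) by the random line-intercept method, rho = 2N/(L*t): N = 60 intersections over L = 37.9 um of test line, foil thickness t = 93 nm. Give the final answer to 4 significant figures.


rho = 2N / (L * t)
L = 37.9 um = 3.79e-05 m, t = 93 nm = 9.3e-08 m
rho = 2 * 60 / (3.79e-05 * 9.3e-08)
rho = 3.405e+13 1/m^2


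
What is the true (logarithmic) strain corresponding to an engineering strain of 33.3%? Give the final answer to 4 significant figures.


epsilon_true = ln(1 + epsilon_eng)
epsilon_true = ln(1 + 0.333)
epsilon_true = 0.2874


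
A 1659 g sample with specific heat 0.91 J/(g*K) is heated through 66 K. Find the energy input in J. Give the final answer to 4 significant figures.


Q = m * cp * dT
Q = 1659 * 0.91 * 66
Q = 99640 J


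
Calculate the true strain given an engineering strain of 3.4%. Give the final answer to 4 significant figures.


epsilon_true = ln(1 + epsilon_eng)
epsilon_true = ln(1 + 0.034)
epsilon_true = 0.03343


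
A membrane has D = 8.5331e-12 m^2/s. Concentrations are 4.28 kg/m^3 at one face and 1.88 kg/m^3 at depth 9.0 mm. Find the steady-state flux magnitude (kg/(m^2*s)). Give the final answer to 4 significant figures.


J = -D * (dC/dx) = D * (C1 - C2) / dx
J = 8.5331e-12 * (4.28 - 1.88) / 9e-03
J = 2.275e-09 kg/(m^2*s)


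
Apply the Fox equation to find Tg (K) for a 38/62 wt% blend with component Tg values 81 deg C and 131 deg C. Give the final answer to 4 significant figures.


1/Tg = w1/Tg1 + w2/Tg2 (in Kelvin)
Tg1 = 354.15 K, Tg2 = 404.15 K
1/Tg = 0.38/354.15 + 0.62/404.15
Tg = 383.6 K


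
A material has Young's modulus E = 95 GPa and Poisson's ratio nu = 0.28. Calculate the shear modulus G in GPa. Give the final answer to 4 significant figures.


G = E / (2*(1+nu))
G = 95 / (2*(1+0.28))
G = 37.11 GPa


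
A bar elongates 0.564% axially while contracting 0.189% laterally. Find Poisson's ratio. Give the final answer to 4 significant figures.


nu = -epsilon_lat / epsilon_axial
Lateral strain is contraction (negative), so using magnitudes:
nu = 0.189 / 0.564
nu = 0.3351


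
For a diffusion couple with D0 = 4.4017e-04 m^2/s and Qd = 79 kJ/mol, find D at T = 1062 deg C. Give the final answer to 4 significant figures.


D = D0 * exp(-Qd / (R*T))
T = 1335.15 K
D = 4.4017e-04 * exp(-79e3 / (8.314 * 1335.15))
D = 3.571e-07 m^2/s


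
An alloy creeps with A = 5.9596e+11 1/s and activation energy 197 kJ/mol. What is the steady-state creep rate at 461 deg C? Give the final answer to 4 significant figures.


rate = A * exp(-Q / (R*T))
T = 461 + 273.15 = 734.15 K
rate = 5.9596e+11 * exp(-197e3 / (8.314 * 734.15))
rate = 5.731e-03 1/s


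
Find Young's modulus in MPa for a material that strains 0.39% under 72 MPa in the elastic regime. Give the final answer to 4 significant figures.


E = sigma / epsilon
epsilon = 0.39% = 3.9e-03
E = 72 / 3.9e-03
E = 18460 MPa


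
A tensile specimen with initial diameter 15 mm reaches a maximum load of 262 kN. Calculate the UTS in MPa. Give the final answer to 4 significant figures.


A0 = pi*(d/2)^2 = pi*(15/2)^2 = 176.715 mm^2
UTS = F_max / A0 = 262*1000 / 176.715
UTS = 1483 MPa


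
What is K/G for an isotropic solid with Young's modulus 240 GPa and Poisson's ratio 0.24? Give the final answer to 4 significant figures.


G = E / (2*(1+nu))
G = 240 / (2*(1+0.24)) = 96.7742 GPa
K = E / (3*(1-2*nu))
K = 240 / (3*(1-2*0.24)) = 153.846 GPa
K/G = 153.846 / 96.7742 = 1.59


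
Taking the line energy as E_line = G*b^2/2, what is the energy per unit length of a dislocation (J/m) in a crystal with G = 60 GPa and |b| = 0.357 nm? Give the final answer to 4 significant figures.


E = G*b^2/2
b = 0.357 nm = 3.57e-10 m
G = 60 GPa = 6e+10 Pa
E = 0.5 * 6e+10 * (3.57e-10)^2
E = 3.823e-09 J/m


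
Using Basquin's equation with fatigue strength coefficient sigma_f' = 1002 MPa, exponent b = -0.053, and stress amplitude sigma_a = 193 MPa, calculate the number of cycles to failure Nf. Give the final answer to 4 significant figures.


sigma_a = sigma_f' * (2*Nf)^b
2*Nf = (sigma_a / sigma_f')^(1/b)
2*Nf = (193 / 1002)^(1/-0.053)
2*Nf = 3.13634e+13
Nf = 1.568e+13 cycles


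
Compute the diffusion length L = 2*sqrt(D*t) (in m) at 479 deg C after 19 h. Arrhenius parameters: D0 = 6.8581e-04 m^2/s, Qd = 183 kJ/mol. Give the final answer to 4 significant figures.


Step 1: D = D0 * exp(-Qd/(R*T))
T = 752.15 K
D = 6.8581e-04 * exp(-183e3 / (8.314 * 752.15)) = 1.33944e-16 m^2/s
Step 2: L = 2*sqrt(D*t)
t = 19 h = 68400 s
L = 2*sqrt(1.33944e-16 * 68400) = 6.054e-06 m


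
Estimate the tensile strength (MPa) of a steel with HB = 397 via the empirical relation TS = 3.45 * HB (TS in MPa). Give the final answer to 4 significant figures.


TS (MPa) = 3.45 * HB
TS = 3.45 * 397
TS = 1370 MPa


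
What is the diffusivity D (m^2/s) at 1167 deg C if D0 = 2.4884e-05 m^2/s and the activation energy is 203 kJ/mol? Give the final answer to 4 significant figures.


D = D0 * exp(-Qd / (R*T))
T = 1440.15 K
D = 2.4884e-05 * exp(-203e3 / (8.314 * 1440.15))
D = 1.078e-12 m^2/s


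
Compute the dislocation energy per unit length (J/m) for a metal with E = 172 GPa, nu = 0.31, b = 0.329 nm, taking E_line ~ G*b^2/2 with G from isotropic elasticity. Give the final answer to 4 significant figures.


Step 1: G = E / (2*(1+nu))
G = 172 / (2*(1+0.31)) = 65.6489 GPa = 6.56489e+10 Pa
Step 2: E_line = G*b^2/2
b = 0.329 nm = 3.29e-10 m
E_line = 0.5 * 6.56489e+10 * (3.29e-10)^2 = 3.553e-09 J/m


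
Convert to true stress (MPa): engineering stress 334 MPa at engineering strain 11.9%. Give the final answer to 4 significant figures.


sigma_true = sigma_eng * (1 + epsilon_eng)
sigma_true = 334 * (1 + 0.119)
sigma_true = 373.7 MPa


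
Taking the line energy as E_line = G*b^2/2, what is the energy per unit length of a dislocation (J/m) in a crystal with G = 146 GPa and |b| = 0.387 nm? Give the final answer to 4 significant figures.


E = G*b^2/2
b = 0.387 nm = 3.87e-10 m
G = 146 GPa = 1.46e+11 Pa
E = 0.5 * 1.46e+11 * (3.87e-10)^2
E = 1.093e-08 J/m


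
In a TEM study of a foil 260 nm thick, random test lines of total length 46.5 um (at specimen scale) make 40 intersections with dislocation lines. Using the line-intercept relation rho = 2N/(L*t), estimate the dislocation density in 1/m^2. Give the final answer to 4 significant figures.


rho = 2N / (L * t)
L = 46.5 um = 4.65e-05 m, t = 260 nm = 2.6e-07 m
rho = 2 * 40 / (4.65e-05 * 2.6e-07)
rho = 6.617e+12 1/m^2


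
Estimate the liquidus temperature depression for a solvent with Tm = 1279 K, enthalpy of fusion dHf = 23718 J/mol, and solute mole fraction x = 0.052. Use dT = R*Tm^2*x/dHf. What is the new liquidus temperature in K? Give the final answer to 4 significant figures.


dT = R*Tm^2*x / dHf
dT = 8.314 * 1279^2 * 0.052 / 23718
dT = 29.8179 K
T_new = 1279 - 29.8179 = 1249 K


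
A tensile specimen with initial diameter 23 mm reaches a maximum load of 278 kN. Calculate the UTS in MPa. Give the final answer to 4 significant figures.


A0 = pi*(d/2)^2 = pi*(23/2)^2 = 415.476 mm^2
UTS = F_max / A0 = 278*1000 / 415.476
UTS = 669.1 MPa


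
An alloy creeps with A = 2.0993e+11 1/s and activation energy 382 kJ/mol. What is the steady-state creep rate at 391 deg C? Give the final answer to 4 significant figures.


rate = A * exp(-Q / (R*T))
T = 391 + 273.15 = 664.15 K
rate = 2.0993e+11 * exp(-382e3 / (8.314 * 664.15))
rate = 1.893e-19 1/s


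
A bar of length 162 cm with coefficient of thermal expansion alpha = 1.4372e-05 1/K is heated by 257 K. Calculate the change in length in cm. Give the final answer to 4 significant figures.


dL = L0 * alpha * dT
dL = 162 * 1.4372e-05 * 257
dL = 0.5984 cm


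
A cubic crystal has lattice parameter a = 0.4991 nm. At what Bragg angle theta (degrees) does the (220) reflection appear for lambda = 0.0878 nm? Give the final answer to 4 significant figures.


d = a / sqrt(h^2+k^2+l^2)
d = 0.4991 / sqrt(8) = 0.176458 nm
lambda = 2*d*sin(theta)  =>  sin(theta) = lambda / (2*d)
sin(theta) = 0.0878 / (2 * 0.176458) = 0.248784
theta = 14.41 deg


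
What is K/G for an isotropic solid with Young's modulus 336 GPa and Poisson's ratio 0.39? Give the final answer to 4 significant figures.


G = E / (2*(1+nu))
G = 336 / (2*(1+0.39)) = 120.863 GPa
K = E / (3*(1-2*nu))
K = 336 / (3*(1-2*0.39)) = 509.091 GPa
K/G = 509.091 / 120.863 = 4.212


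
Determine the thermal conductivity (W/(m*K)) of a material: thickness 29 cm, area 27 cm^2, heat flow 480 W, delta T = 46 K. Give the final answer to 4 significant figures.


k = Q*L / (A*dT)
L = 0.29 m, A = 2.7e-03 m^2
k = 480 * 0.29 / (2.7e-03 * 46)
k = 1121 W/(m*K)


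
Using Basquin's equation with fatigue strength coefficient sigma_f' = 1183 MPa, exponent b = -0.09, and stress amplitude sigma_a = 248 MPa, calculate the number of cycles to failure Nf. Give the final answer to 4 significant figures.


sigma_a = sigma_f' * (2*Nf)^b
2*Nf = (sigma_a / sigma_f')^(1/b)
2*Nf = (248 / 1183)^(1/-0.09)
2*Nf = 3.46144e+07
Nf = 1.731e+07 cycles


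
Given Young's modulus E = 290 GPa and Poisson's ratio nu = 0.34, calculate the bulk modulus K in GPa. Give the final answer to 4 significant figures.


K = E / (3*(1-2*nu))
K = 290 / (3*(1-2*0.34))
K = 302.1 GPa


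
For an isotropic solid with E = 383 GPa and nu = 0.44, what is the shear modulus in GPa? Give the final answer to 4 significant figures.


G = E / (2*(1+nu))
G = 383 / (2*(1+0.44))
G = 133 GPa


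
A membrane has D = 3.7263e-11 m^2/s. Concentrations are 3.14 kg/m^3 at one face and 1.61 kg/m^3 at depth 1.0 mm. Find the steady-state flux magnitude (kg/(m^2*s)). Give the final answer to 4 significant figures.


J = -D * (dC/dx) = D * (C1 - C2) / dx
J = 3.7263e-11 * (3.14 - 1.61) / 1e-03
J = 5.701e-08 kg/(m^2*s)


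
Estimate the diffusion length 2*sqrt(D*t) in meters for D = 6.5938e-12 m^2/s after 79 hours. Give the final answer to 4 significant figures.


t = 79 hr = 284400 s
Diffusion length = 2*sqrt(D*t)
= 2*sqrt(6.5938e-12 * 284400)
= 2.739e-03 m


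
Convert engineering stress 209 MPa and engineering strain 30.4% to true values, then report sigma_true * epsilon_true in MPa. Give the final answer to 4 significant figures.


sigma_true = sigma_eng * (1 + epsilon_eng)
sigma_true = 209 * (1 + 0.304) = 272.536 MPa
epsilon_true = ln(1 + epsilon_eng)
epsilon_true = ln(1 + 0.304) = 0.265436
sigma_true * epsilon_true = 272.536 * 0.265436 = 72.34 MPa


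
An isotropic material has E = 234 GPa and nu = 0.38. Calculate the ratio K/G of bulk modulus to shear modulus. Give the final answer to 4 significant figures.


G = E / (2*(1+nu))
G = 234 / (2*(1+0.38)) = 84.7826 GPa
K = E / (3*(1-2*nu))
K = 234 / (3*(1-2*0.38)) = 325 GPa
K/G = 325 / 84.7826 = 3.833


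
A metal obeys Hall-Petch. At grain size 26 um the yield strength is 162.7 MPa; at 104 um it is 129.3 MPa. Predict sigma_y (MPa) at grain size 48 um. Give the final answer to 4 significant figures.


sigma_y = sigma0 + k / sqrt(d)
1/sqrt(d1) = 1/sqrt(2.6e-05) = 196.116;  1/sqrt(d2) = 98.0581
k = (sigma1 - sigma2) / (1/sqrt(d1) - 1/sqrt(d2)) = (162.7 - 129.3) / (196.116 - 98.0581) = 0.340615 MPa*m^0.5
sigma0 = sigma1 - k/sqrt(d1) = 162.7 - 0.340615*196.116 = 95.9 MPa
sigma_y(d3) = 95.9 + 0.340615 / sqrt(4.8e-05) = 145.1 MPa


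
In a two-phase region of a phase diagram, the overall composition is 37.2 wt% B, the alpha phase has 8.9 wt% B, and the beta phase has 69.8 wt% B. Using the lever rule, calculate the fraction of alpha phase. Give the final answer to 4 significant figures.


f_alpha = (C_beta - C0) / (C_beta - C_alpha)
f_alpha = (69.8 - 37.2) / (69.8 - 8.9)
f_alpha = 0.5353


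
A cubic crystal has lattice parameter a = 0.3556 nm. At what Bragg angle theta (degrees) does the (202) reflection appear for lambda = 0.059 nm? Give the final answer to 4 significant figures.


d = a / sqrt(h^2+k^2+l^2)
d = 0.3556 / sqrt(8) = 0.125724 nm
lambda = 2*d*sin(theta)  =>  sin(theta) = lambda / (2*d)
sin(theta) = 0.059 / (2 * 0.125724) = 0.234642
theta = 13.57 deg


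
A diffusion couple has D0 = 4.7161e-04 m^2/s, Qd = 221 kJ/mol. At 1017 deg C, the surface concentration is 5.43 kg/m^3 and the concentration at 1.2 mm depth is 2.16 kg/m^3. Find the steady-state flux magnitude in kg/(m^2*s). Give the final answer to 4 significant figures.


Step 1: D = D0 * exp(-Qd/(R*T))
T = 1017 + 273.15 = 1290.15 K
D = 4.7161e-04 * exp(-221e3 / (8.314 * 1290.15)) = 5.31588e-13 m^2/s
Step 2: J = D * (C1 - C2) / dx
J = 5.31588e-13 * (5.43 - 2.16) / 1.2e-03
J = 1.449e-09 kg/(m^2*s)


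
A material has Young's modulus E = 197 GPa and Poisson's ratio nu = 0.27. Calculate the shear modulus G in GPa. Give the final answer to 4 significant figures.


G = E / (2*(1+nu))
G = 197 / (2*(1+0.27))
G = 77.56 GPa


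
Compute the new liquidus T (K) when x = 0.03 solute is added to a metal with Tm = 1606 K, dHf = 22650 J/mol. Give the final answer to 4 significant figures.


dT = R*Tm^2*x / dHf
dT = 8.314 * 1606^2 * 0.03 / 22650
dT = 28.4023 K
T_new = 1606 - 28.4023 = 1578 K


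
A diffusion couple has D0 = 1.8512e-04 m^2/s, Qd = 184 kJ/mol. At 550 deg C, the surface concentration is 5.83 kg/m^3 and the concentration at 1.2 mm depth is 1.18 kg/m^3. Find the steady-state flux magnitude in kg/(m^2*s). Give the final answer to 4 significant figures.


Step 1: D = D0 * exp(-Qd/(R*T))
T = 550 + 273.15 = 823.15 K
D = 1.8512e-04 * exp(-184e3 / (8.314 * 823.15)) = 3.89889e-16 m^2/s
Step 2: J = D * (C1 - C2) / dx
J = 3.89889e-16 * (5.83 - 1.18) / 1.2e-03
J = 1.511e-12 kg/(m^2*s)


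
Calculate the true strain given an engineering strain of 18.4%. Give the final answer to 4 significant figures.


epsilon_true = ln(1 + epsilon_eng)
epsilon_true = ln(1 + 0.184)
epsilon_true = 0.1689


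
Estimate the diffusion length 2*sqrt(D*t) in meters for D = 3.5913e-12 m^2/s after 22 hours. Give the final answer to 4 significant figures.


t = 22 hr = 79200 s
Diffusion length = 2*sqrt(D*t)
= 2*sqrt(3.5913e-12 * 79200)
= 1.067e-03 m


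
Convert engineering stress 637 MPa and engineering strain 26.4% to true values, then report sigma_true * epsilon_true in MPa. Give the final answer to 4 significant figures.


sigma_true = sigma_eng * (1 + epsilon_eng)
sigma_true = 637 * (1 + 0.264) = 805.168 MPa
epsilon_true = ln(1 + epsilon_eng)
epsilon_true = ln(1 + 0.264) = 0.234281
sigma_true * epsilon_true = 805.168 * 0.234281 = 188.6 MPa


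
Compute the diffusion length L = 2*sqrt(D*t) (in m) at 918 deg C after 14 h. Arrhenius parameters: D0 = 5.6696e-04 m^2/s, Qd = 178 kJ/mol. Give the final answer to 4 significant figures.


Step 1: D = D0 * exp(-Qd/(R*T))
T = 1191.15 K
D = 5.6696e-04 * exp(-178e3 / (8.314 * 1191.15)) = 8.86268e-12 m^2/s
Step 2: L = 2*sqrt(D*t)
t = 14 h = 50400 s
L = 2*sqrt(8.86268e-12 * 50400) = 1.337e-03 m


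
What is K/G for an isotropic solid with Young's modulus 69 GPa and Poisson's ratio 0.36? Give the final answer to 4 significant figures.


G = E / (2*(1+nu))
G = 69 / (2*(1+0.36)) = 25.3676 GPa
K = E / (3*(1-2*nu))
K = 69 / (3*(1-2*0.36)) = 82.1429 GPa
K/G = 82.1429 / 25.3676 = 3.238


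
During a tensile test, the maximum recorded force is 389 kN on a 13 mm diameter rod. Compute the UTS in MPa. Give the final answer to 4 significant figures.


A0 = pi*(d/2)^2 = pi*(13/2)^2 = 132.732 mm^2
UTS = F_max / A0 = 389*1000 / 132.732
UTS = 2931 MPa


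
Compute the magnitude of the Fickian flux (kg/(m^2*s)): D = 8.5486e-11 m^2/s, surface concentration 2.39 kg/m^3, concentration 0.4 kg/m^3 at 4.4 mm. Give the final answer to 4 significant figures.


J = -D * (dC/dx) = D * (C1 - C2) / dx
J = 8.5486e-11 * (2.39 - 0.4) / 4.4e-03
J = 3.866e-08 kg/(m^2*s)


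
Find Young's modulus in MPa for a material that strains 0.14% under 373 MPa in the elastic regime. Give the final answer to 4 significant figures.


E = sigma / epsilon
epsilon = 0.14% = 1.4e-03
E = 373 / 1.4e-03
E = 266400 MPa


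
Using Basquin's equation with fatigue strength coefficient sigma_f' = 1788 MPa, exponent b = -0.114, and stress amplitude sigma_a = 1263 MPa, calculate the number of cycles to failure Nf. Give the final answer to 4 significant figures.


sigma_a = sigma_f' * (2*Nf)^b
2*Nf = (sigma_a / sigma_f')^(1/b)
2*Nf = (1263 / 1788)^(1/-0.114)
2*Nf = 21.0983
Nf = 10.55 cycles


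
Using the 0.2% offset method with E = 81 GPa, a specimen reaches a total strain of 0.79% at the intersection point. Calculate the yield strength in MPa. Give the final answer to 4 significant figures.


Offset strain = 0.002
Elastic strain at yield = total_strain - offset = 7.9e-03 - 0.002 = 5.9e-03
sigma_y = E * elastic_strain = 81000 * 5.9e-03
sigma_y = 477.9 MPa


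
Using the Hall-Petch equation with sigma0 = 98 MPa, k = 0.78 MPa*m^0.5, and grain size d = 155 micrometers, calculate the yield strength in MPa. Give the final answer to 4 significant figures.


sigma_y = sigma0 + k / sqrt(d)
d = 155 um = 1.55e-04 m
sigma_y = 98 + 0.78 / sqrt(1.55e-04)
sigma_y = 160.7 MPa


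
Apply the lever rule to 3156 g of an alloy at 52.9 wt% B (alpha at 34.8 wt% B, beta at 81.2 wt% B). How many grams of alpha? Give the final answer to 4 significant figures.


f_alpha = (C_beta - C0) / (C_beta - C_alpha)
f_alpha = (81.2 - 52.9) / (81.2 - 34.8) = 0.609914
m_alpha = f_alpha * m_total = 0.609914 * 3156 = 1925 g


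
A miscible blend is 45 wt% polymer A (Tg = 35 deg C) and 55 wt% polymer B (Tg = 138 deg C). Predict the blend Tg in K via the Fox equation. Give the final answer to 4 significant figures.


1/Tg = w1/Tg1 + w2/Tg2 (in Kelvin)
Tg1 = 308.15 K, Tg2 = 411.15 K
1/Tg = 0.45/308.15 + 0.55/411.15
Tg = 357.4 K


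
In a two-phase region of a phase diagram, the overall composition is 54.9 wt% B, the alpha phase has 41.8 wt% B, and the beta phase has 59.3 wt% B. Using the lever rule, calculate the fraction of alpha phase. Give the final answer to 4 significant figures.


f_alpha = (C_beta - C0) / (C_beta - C_alpha)
f_alpha = (59.3 - 54.9) / (59.3 - 41.8)
f_alpha = 0.2514


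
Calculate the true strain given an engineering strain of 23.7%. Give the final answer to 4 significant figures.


epsilon_true = ln(1 + epsilon_eng)
epsilon_true = ln(1 + 0.237)
epsilon_true = 0.2127


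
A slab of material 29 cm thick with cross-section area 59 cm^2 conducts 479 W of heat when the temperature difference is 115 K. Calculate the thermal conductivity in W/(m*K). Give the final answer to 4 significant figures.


k = Q*L / (A*dT)
L = 0.29 m, A = 5.9e-03 m^2
k = 479 * 0.29 / (5.9e-03 * 115)
k = 204.7 W/(m*K)


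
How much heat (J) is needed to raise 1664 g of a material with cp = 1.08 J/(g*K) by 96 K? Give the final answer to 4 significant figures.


Q = m * cp * dT
Q = 1664 * 1.08 * 96
Q = 172500 J


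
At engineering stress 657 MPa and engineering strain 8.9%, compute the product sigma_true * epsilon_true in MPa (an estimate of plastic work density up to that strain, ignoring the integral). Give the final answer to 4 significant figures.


sigma_true = sigma_eng * (1 + epsilon_eng)
sigma_true = 657 * (1 + 0.089) = 715.473 MPa
epsilon_true = ln(1 + epsilon_eng)
epsilon_true = ln(1 + 0.089) = 0.0852598
sigma_true * epsilon_true = 715.473 * 0.0852598 = 61 MPa
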